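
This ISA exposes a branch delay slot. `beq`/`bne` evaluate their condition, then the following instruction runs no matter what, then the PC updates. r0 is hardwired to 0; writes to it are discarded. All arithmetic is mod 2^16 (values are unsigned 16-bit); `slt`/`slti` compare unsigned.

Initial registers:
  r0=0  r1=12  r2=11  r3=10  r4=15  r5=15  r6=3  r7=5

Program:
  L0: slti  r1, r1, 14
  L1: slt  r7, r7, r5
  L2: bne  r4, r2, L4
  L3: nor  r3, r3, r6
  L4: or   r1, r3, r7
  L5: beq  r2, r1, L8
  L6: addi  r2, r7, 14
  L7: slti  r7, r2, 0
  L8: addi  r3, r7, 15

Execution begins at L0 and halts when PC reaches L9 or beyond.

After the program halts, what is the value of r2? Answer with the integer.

15

#0 slti  r1, r1, 14 ; 0/1/11/10/15/15/3/5
#1 slt  r7, r7, r5 ; 0/1/11/10/15/15/3/1
#2 bne  r4, r2, L4 ; 0/1/11/10/15/15/3/1 ; →target
#3 nor  r3, r3, r6 ; 0/1/11/65524/15/15/3/1
#4 or   r1, r3, r7 ; 0/65525/11/65524/15/15/3/1
#5 beq  r2, r1, L8 ; 0/65525/11/65524/15/15/3/1 ; →fallthru
#6 addi  r2, r7, 14 ; 0/65525/15/65524/15/15/3/1
#7 slti  r7, r2, 0 ; 0/65525/15/65524/15/15/3/0
#8 addi  r3, r7, 15 ; 0/65525/15/15/15/15/3/0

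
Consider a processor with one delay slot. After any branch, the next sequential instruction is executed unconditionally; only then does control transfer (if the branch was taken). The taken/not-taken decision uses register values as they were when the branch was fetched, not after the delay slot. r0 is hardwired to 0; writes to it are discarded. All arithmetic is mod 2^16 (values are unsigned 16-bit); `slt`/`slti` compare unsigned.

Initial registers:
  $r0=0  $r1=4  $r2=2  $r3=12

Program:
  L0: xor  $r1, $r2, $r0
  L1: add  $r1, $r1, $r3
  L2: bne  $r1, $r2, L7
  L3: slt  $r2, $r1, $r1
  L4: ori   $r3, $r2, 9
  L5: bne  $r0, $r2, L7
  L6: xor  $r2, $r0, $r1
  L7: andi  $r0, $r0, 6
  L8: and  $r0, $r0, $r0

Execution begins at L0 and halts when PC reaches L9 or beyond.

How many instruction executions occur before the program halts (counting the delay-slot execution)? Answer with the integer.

6

PC=0  xor  $r1, $r2, $r0     | $r0=0 $r1=2 $r2=2 $r3=12
PC=1  add  $r1, $r1, $r3     | $r0=0 $r1=14 $r2=2 $r3=12
PC=2  bne  $r1, $r2, L7      | $r0=0 $r1=14 $r2=2 $r3=12  [TAKEN]
PC=3  slt  $r2, $r1, $r1     | $r0=0 $r1=14 $r2=0 $r3=12
PC=7  andi  $r0, $r0, 6      | $r0=0 $r1=14 $r2=0 $r3=12
PC=8  and  $r0, $r0, $r0     | $r0=0 $r1=14 $r2=0 $r3=12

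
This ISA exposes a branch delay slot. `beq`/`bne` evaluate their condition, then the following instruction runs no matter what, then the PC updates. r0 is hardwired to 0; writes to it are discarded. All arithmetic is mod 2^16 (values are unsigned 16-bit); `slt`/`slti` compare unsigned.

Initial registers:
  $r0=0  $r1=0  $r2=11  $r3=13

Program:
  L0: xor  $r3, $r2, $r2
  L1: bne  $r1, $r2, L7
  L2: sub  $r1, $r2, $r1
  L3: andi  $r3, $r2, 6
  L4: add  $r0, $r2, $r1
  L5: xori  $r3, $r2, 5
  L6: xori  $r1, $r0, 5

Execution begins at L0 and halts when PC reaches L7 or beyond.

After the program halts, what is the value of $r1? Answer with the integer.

11

[0] xor  $r3, $r2, $r2  →  {$r0:0, $r1:0, $r2:11, $r3:0}
[1] bne  $r1, $r2, L7  →  {$r0:0, $r1:0, $r2:11, $r3:0}  ⟨branch taken⟩
[2] sub  $r1, $r2, $r1  →  {$r0:0, $r1:11, $r2:11, $r3:0}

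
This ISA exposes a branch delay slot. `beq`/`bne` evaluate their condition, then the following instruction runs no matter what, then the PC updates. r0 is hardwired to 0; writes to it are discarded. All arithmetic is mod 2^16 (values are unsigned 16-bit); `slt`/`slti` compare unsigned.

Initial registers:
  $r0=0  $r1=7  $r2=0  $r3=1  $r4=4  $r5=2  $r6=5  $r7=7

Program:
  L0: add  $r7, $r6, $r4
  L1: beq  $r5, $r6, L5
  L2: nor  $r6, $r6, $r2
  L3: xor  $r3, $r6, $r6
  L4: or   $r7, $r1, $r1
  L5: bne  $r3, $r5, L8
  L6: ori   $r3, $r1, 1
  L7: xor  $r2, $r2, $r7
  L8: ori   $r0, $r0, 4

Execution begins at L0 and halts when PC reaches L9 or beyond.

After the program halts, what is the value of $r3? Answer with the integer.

7

  step pc=0: add  $r7, $r6, $r4  regs=(0,7,0,1,4,2,5,9)
  step pc=1: beq  $r5, $r6, L5  cond=F  regs=(0,7,0,1,4,2,5,9)
  step pc=2: nor  $r6, $r6, $r2  regs=(0,7,0,1,4,2,65530,9)
  step pc=3: xor  $r3, $r6, $r6  regs=(0,7,0,0,4,2,65530,9)
  step pc=4: or   $r7, $r1, $r1  regs=(0,7,0,0,4,2,65530,7)
  step pc=5: bne  $r3, $r5, L8  cond=T  regs=(0,7,0,0,4,2,65530,7)
  step pc=6: ori   $r3, $r1, 1  regs=(0,7,0,7,4,2,65530,7)
  step pc=8: ori   $r0, $r0, 4  regs=(0,7,0,7,4,2,65530,7)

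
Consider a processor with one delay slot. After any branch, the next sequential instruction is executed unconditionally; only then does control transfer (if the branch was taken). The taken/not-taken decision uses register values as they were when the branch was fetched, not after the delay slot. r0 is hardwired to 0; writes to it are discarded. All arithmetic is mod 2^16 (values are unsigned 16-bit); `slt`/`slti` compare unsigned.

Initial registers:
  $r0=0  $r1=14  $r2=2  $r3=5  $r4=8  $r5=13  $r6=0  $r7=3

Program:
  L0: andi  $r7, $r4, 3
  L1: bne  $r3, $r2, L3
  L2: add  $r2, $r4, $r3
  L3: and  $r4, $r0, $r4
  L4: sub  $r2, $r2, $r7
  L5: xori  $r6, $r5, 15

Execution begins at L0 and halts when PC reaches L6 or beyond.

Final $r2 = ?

13

#0 andi  $r7, $r4, 3 ; 0/14/2/5/8/13/0/0
#1 bne  $r3, $r2, L3 ; 0/14/2/5/8/13/0/0 ; →target
#2 add  $r2, $r4, $r3 ; 0/14/13/5/8/13/0/0
#3 and  $r4, $r0, $r4 ; 0/14/13/5/0/13/0/0
#4 sub  $r2, $r2, $r7 ; 0/14/13/5/0/13/0/0
#5 xori  $r6, $r5, 15 ; 0/14/13/5/0/13/2/0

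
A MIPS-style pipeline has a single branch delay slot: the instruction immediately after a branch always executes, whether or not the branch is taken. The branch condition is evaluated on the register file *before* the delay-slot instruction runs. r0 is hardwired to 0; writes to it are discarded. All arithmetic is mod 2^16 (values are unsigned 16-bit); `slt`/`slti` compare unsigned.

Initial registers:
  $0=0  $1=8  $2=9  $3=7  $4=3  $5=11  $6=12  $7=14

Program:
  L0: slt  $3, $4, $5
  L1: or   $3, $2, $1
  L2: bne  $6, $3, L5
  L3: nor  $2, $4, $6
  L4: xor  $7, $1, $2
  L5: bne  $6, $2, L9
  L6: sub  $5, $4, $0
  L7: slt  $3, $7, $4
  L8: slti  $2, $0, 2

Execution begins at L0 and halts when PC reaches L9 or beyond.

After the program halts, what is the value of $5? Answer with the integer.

3

PC=0  slt  $3, $4, $5        | $0=0 $1=8 $2=9 $3=1 $4=3 $5=11 $6=12 $7=14
PC=1  or   $3, $2, $1        | $0=0 $1=8 $2=9 $3=9 $4=3 $5=11 $6=12 $7=14
PC=2  bne  $6, $3, L5        | $0=0 $1=8 $2=9 $3=9 $4=3 $5=11 $6=12 $7=14  [TAKEN]
PC=3  nor  $2, $4, $6        | $0=0 $1=8 $2=65520 $3=9 $4=3 $5=11 $6=12 $7=14
PC=5  bne  $6, $2, L9        | $0=0 $1=8 $2=65520 $3=9 $4=3 $5=11 $6=12 $7=14  [TAKEN]
PC=6  sub  $5, $4, $0        | $0=0 $1=8 $2=65520 $3=9 $4=3 $5=3 $6=12 $7=14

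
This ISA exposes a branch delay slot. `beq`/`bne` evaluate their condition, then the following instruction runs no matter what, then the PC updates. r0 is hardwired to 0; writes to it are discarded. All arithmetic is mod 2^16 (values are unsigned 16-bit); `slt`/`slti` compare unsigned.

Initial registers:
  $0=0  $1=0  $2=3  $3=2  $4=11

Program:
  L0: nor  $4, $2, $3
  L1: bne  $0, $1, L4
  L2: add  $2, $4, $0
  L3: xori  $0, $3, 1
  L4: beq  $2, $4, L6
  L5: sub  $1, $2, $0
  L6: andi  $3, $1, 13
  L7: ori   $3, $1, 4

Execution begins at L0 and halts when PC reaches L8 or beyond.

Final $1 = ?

65532

PC=0  nor  $4, $2, $3        | $0=0 $1=0 $2=3 $3=2 $4=65532
PC=1  bne  $0, $1, L4        | $0=0 $1=0 $2=3 $3=2 $4=65532  [not taken]
PC=2  add  $2, $4, $0        | $0=0 $1=0 $2=65532 $3=2 $4=65532
PC=3  xori  $0, $3, 1        | $0=0 $1=0 $2=65532 $3=2 $4=65532
PC=4  beq  $2, $4, L6        | $0=0 $1=0 $2=65532 $3=2 $4=65532  [TAKEN]
PC=5  sub  $1, $2, $0        | $0=0 $1=65532 $2=65532 $3=2 $4=65532
PC=6  andi  $3, $1, 13       | $0=0 $1=65532 $2=65532 $3=12 $4=65532
PC=7  ori   $3, $1, 4        | $0=0 $1=65532 $2=65532 $3=65532 $4=65532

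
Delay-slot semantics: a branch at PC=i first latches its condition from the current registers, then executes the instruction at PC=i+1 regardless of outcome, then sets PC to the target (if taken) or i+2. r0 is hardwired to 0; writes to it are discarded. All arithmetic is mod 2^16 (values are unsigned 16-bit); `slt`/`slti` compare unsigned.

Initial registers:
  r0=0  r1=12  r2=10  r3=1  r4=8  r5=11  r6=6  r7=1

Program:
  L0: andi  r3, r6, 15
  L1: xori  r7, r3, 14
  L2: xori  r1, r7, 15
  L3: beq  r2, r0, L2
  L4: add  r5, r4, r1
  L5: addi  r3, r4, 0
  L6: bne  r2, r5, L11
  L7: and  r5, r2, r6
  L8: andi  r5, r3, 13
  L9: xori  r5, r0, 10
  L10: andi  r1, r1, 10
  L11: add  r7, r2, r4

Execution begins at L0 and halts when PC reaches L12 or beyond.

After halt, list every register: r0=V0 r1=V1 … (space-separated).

r0=0 r1=7 r2=10 r3=8 r4=8 r5=2 r6=6 r7=18

#0 andi  r3, r6, 15 ; 0/12/10/6/8/11/6/1
#1 xori  r7, r3, 14 ; 0/12/10/6/8/11/6/8
#2 xori  r1, r7, 15 ; 0/7/10/6/8/11/6/8
#3 beq  r2, r0, L2 ; 0/7/10/6/8/11/6/8 ; →fallthru
#4 add  r5, r4, r1 ; 0/7/10/6/8/15/6/8
#5 addi  r3, r4, 0 ; 0/7/10/8/8/15/6/8
#6 bne  r2, r5, L11 ; 0/7/10/8/8/15/6/8 ; →target
#7 and  r5, r2, r6 ; 0/7/10/8/8/2/6/8
#11 add  r7, r2, r4 ; 0/7/10/8/8/2/6/18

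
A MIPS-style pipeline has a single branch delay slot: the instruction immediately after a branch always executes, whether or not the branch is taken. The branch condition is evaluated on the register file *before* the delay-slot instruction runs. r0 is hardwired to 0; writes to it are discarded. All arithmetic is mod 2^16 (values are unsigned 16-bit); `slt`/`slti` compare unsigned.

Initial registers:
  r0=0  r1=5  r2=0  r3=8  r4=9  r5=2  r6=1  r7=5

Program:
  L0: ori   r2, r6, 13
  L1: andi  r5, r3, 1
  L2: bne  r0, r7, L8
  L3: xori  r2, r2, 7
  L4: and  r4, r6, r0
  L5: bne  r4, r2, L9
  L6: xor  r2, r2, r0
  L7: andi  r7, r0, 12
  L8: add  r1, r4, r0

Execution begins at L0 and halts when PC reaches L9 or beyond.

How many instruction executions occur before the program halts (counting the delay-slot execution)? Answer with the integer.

PC=0  ori   r2, r6, 13       | r0=0 r1=5 r2=13 r3=8 r4=9 r5=2 r6=1 r7=5
PC=1  andi  r5, r3, 1        | r0=0 r1=5 r2=13 r3=8 r4=9 r5=0 r6=1 r7=5
PC=2  bne  r0, r7, L8        | r0=0 r1=5 r2=13 r3=8 r4=9 r5=0 r6=1 r7=5  [TAKEN]
PC=3  xori  r2, r2, 7        | r0=0 r1=5 r2=10 r3=8 r4=9 r5=0 r6=1 r7=5
PC=8  add  r1, r4, r0        | r0=0 r1=9 r2=10 r3=8 r4=9 r5=0 r6=1 r7=5

5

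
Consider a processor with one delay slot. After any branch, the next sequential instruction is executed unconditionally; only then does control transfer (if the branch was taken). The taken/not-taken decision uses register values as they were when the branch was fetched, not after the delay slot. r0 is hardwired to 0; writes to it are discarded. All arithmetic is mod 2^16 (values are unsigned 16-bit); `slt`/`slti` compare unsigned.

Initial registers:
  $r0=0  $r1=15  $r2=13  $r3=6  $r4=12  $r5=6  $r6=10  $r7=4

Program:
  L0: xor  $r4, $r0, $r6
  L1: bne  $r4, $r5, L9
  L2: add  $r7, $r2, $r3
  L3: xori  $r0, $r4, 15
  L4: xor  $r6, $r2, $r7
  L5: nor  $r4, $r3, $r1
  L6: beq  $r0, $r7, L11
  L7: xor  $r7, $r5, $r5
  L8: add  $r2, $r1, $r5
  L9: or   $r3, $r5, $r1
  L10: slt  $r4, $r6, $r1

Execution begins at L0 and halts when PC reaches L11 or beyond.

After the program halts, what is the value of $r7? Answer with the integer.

19

  step pc=0: xor  $r4, $r0, $r6  regs=(0,15,13,6,10,6,10,4)
  step pc=1: bne  $r4, $r5, L9  cond=T  regs=(0,15,13,6,10,6,10,4)
  step pc=2: add  $r7, $r2, $r3  regs=(0,15,13,6,10,6,10,19)
  step pc=9: or   $r3, $r5, $r1  regs=(0,15,13,15,10,6,10,19)
  step pc=10: slt  $r4, $r6, $r1  regs=(0,15,13,15,1,6,10,19)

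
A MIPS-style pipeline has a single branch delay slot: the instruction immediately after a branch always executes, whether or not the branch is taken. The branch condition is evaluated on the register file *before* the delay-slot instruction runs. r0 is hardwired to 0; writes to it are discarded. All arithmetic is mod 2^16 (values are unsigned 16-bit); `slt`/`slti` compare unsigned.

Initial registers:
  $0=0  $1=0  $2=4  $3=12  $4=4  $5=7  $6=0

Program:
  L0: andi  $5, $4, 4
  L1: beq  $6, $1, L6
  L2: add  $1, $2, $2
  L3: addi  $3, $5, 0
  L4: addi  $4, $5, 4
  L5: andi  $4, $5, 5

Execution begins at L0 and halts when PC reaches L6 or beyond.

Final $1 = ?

[0] andi  $5, $4, 4  →  {$0:0, $1:0, $2:4, $3:12, $4:4, $5:4, $6:0}
[1] beq  $6, $1, L6  →  {$0:0, $1:0, $2:4, $3:12, $4:4, $5:4, $6:0}  ⟨branch taken⟩
[2] add  $1, $2, $2  →  {$0:0, $1:8, $2:4, $3:12, $4:4, $5:4, $6:0}

8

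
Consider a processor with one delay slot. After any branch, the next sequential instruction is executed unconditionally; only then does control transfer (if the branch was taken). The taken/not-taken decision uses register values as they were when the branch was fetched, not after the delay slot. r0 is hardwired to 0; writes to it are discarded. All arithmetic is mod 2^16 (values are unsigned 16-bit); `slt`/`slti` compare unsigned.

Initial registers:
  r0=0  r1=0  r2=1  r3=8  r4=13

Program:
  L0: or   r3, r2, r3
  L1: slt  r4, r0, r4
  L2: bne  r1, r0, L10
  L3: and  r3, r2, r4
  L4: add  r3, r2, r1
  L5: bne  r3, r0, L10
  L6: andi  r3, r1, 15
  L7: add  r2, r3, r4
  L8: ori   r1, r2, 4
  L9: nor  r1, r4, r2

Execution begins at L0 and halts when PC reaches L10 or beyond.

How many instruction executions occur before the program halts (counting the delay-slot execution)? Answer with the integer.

#0 or   r3, r2, r3 ; 0/0/1/9/13
#1 slt  r4, r0, r4 ; 0/0/1/9/1
#2 bne  r1, r0, L10 ; 0/0/1/9/1 ; →fallthru
#3 and  r3, r2, r4 ; 0/0/1/1/1
#4 add  r3, r2, r1 ; 0/0/1/1/1
#5 bne  r3, r0, L10 ; 0/0/1/1/1 ; →target
#6 andi  r3, r1, 15 ; 0/0/1/0/1

7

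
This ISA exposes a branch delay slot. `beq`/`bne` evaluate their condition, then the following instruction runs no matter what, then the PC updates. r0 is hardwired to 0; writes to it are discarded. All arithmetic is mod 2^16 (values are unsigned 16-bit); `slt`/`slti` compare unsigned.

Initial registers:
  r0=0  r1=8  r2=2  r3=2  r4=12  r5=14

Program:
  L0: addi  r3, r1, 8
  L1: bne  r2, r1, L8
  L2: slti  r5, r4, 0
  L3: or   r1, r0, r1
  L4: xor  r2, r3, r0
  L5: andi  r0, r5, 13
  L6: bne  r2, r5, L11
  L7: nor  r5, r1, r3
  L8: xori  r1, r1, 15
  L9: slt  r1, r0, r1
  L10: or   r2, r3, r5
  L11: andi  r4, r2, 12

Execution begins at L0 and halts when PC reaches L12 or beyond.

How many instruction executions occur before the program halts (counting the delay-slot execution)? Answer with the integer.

PC=0  addi  r3, r1, 8        | r0=0 r1=8 r2=2 r3=16 r4=12 r5=14
PC=1  bne  r2, r1, L8        | r0=0 r1=8 r2=2 r3=16 r4=12 r5=14  [TAKEN]
PC=2  slti  r5, r4, 0        | r0=0 r1=8 r2=2 r3=16 r4=12 r5=0
PC=8  xori  r1, r1, 15       | r0=0 r1=7 r2=2 r3=16 r4=12 r5=0
PC=9  slt  r1, r0, r1        | r0=0 r1=1 r2=2 r3=16 r4=12 r5=0
PC=10 or   r2, r3, r5        | r0=0 r1=1 r2=16 r3=16 r4=12 r5=0
PC=11 andi  r4, r2, 12       | r0=0 r1=1 r2=16 r3=16 r4=0 r5=0

7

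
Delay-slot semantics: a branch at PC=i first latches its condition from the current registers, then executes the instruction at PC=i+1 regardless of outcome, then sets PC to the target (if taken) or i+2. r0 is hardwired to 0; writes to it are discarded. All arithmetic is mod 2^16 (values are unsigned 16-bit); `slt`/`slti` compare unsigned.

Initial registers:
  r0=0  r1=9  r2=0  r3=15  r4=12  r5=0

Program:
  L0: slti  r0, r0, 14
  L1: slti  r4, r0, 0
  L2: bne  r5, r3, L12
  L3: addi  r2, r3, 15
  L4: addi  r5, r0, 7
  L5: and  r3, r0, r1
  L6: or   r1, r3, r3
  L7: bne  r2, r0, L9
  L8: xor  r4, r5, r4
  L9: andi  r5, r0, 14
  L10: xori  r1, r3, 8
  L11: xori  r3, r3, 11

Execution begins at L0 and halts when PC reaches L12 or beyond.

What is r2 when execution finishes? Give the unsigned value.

PC=0  slti  r0, r0, 14       | r0=0 r1=9 r2=0 r3=15 r4=12 r5=0
PC=1  slti  r4, r0, 0        | r0=0 r1=9 r2=0 r3=15 r4=0 r5=0
PC=2  bne  r5, r3, L12       | r0=0 r1=9 r2=0 r3=15 r4=0 r5=0  [TAKEN]
PC=3  addi  r2, r3, 15       | r0=0 r1=9 r2=30 r3=15 r4=0 r5=0

30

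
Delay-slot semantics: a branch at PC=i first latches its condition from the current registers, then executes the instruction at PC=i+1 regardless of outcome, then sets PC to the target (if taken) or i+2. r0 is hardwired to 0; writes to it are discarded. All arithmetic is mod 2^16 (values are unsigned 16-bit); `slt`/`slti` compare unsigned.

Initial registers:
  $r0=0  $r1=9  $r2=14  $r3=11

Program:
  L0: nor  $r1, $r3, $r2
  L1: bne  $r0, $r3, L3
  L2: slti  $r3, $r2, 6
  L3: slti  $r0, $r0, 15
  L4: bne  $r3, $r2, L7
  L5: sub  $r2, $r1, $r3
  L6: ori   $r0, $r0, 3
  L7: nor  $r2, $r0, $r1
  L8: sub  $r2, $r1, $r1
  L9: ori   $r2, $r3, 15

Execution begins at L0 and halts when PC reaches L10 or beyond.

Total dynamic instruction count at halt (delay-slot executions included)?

9

PC=0  nor  $r1, $r3, $r2     | $r0=0 $r1=65520 $r2=14 $r3=11
PC=1  bne  $r0, $r3, L3      | $r0=0 $r1=65520 $r2=14 $r3=11  [TAKEN]
PC=2  slti  $r3, $r2, 6      | $r0=0 $r1=65520 $r2=14 $r3=0
PC=3  slti  $r0, $r0, 15     | $r0=0 $r1=65520 $r2=14 $r3=0
PC=4  bne  $r3, $r2, L7      | $r0=0 $r1=65520 $r2=14 $r3=0  [TAKEN]
PC=5  sub  $r2, $r1, $r3     | $r0=0 $r1=65520 $r2=65520 $r3=0
PC=7  nor  $r2, $r0, $r1     | $r0=0 $r1=65520 $r2=15 $r3=0
PC=8  sub  $r2, $r1, $r1     | $r0=0 $r1=65520 $r2=0 $r3=0
PC=9  ori   $r2, $r3, 15     | $r0=0 $r1=65520 $r2=15 $r3=0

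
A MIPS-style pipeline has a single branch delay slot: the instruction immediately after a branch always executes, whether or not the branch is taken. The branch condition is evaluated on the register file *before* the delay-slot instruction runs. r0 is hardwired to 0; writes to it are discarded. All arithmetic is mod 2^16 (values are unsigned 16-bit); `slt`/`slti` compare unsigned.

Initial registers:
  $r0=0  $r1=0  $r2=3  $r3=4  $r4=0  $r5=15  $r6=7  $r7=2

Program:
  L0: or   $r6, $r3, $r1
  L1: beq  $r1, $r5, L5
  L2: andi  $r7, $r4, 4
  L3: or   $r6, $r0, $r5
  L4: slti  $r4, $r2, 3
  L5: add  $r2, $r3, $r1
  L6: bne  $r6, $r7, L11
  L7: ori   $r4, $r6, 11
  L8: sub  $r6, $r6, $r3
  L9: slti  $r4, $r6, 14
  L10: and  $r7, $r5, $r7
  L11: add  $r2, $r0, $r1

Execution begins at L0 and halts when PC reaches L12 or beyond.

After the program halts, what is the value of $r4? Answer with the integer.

15

  step pc=0: or   $r6, $r3, $r1  regs=(0,0,3,4,0,15,4,2)
  step pc=1: beq  $r1, $r5, L5  cond=F  regs=(0,0,3,4,0,15,4,2)
  step pc=2: andi  $r7, $r4, 4  regs=(0,0,3,4,0,15,4,0)
  step pc=3: or   $r6, $r0, $r5  regs=(0,0,3,4,0,15,15,0)
  step pc=4: slti  $r4, $r2, 3  regs=(0,0,3,4,0,15,15,0)
  step pc=5: add  $r2, $r3, $r1  regs=(0,0,4,4,0,15,15,0)
  step pc=6: bne  $r6, $r7, L11  cond=T  regs=(0,0,4,4,0,15,15,0)
  step pc=7: ori   $r4, $r6, 11  regs=(0,0,4,4,15,15,15,0)
  step pc=11: add  $r2, $r0, $r1  regs=(0,0,0,4,15,15,15,0)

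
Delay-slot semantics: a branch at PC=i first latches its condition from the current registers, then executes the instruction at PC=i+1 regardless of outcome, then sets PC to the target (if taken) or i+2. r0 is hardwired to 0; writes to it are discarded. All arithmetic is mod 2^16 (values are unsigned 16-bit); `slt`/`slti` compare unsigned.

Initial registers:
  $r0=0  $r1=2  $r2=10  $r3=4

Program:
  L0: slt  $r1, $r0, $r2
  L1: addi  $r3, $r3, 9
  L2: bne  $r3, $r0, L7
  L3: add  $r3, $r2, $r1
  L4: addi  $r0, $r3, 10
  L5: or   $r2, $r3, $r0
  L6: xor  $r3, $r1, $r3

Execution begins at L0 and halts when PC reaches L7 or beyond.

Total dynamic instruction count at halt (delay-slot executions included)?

4

[0] slt  $r1, $r0, $r2  →  {$r0:0, $r1:1, $r2:10, $r3:4}
[1] addi  $r3, $r3, 9  →  {$r0:0, $r1:1, $r2:10, $r3:13}
[2] bne  $r3, $r0, L7  →  {$r0:0, $r1:1, $r2:10, $r3:13}  ⟨branch taken⟩
[3] add  $r3, $r2, $r1  →  {$r0:0, $r1:1, $r2:10, $r3:11}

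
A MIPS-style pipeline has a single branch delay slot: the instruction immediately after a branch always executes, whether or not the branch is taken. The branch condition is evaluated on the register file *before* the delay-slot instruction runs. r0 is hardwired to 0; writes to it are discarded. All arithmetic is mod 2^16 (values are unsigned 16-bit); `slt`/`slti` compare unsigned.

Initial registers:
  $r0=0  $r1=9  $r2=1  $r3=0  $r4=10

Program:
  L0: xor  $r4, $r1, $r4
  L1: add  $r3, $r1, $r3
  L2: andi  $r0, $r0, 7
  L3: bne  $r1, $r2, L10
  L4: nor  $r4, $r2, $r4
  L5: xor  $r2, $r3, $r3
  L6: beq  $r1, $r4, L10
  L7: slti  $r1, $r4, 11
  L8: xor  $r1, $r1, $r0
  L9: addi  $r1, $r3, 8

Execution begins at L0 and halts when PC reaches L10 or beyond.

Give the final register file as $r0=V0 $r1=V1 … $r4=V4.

PC=0  xor  $r4, $r1, $r4     | $r0=0 $r1=9 $r2=1 $r3=0 $r4=3
PC=1  add  $r3, $r1, $r3     | $r0=0 $r1=9 $r2=1 $r3=9 $r4=3
PC=2  andi  $r0, $r0, 7      | $r0=0 $r1=9 $r2=1 $r3=9 $r4=3
PC=3  bne  $r1, $r2, L10     | $r0=0 $r1=9 $r2=1 $r3=9 $r4=3  [TAKEN]
PC=4  nor  $r4, $r2, $r4     | $r0=0 $r1=9 $r2=1 $r3=9 $r4=65532

$r0=0 $r1=9 $r2=1 $r3=9 $r4=65532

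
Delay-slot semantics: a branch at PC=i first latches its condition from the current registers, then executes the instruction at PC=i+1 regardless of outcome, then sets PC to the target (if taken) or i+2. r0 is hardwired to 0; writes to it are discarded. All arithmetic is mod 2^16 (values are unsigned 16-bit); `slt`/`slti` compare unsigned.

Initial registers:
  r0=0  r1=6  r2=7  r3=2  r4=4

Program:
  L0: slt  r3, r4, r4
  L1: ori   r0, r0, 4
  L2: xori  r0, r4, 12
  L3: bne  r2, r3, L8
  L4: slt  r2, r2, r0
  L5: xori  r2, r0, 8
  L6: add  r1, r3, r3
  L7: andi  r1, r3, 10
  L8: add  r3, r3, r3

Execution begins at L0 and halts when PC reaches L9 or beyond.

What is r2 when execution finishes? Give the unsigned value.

#0 slt  r3, r4, r4 ; 0/6/7/0/4
#1 ori   r0, r0, 4 ; 0/6/7/0/4
#2 xori  r0, r4, 12 ; 0/6/7/0/4
#3 bne  r2, r3, L8 ; 0/6/7/0/4 ; →target
#4 slt  r2, r2, r0 ; 0/6/0/0/4
#8 add  r3, r3, r3 ; 0/6/0/0/4

0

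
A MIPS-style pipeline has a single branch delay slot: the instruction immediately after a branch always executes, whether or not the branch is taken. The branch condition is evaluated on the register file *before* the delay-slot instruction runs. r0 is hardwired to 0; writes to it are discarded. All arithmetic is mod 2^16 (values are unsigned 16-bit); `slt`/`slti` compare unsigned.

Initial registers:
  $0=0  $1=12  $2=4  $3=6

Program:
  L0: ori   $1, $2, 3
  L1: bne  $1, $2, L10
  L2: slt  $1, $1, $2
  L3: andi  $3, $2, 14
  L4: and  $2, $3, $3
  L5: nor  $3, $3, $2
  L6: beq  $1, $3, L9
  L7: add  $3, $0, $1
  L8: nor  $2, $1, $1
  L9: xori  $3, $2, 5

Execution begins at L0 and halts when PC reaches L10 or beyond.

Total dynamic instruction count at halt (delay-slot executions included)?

#0 ori   $1, $2, 3 ; 0/7/4/6
#1 bne  $1, $2, L10 ; 0/7/4/6 ; →target
#2 slt  $1, $1, $2 ; 0/0/4/6

3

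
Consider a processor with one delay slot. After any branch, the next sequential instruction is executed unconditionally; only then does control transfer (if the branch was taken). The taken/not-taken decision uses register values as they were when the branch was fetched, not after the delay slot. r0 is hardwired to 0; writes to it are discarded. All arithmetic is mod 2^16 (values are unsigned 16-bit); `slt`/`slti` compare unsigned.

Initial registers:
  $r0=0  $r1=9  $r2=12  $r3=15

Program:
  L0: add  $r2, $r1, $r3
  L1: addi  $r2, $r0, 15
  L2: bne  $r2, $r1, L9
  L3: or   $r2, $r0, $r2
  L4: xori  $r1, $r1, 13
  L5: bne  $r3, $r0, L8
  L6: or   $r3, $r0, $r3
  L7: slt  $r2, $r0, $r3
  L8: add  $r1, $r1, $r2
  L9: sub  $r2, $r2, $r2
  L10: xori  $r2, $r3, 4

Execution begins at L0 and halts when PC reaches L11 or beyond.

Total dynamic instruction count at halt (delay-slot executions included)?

6

[0] add  $r2, $r1, $r3  →  {$r0:0, $r1:9, $r2:24, $r3:15}
[1] addi  $r2, $r0, 15  →  {$r0:0, $r1:9, $r2:15, $r3:15}
[2] bne  $r2, $r1, L9  →  {$r0:0, $r1:9, $r2:15, $r3:15}  ⟨branch taken⟩
[3] or   $r2, $r0, $r2  →  {$r0:0, $r1:9, $r2:15, $r3:15}
[9] sub  $r2, $r2, $r2  →  {$r0:0, $r1:9, $r2:0, $r3:15}
[10] xori  $r2, $r3, 4  →  {$r0:0, $r1:9, $r2:11, $r3:15}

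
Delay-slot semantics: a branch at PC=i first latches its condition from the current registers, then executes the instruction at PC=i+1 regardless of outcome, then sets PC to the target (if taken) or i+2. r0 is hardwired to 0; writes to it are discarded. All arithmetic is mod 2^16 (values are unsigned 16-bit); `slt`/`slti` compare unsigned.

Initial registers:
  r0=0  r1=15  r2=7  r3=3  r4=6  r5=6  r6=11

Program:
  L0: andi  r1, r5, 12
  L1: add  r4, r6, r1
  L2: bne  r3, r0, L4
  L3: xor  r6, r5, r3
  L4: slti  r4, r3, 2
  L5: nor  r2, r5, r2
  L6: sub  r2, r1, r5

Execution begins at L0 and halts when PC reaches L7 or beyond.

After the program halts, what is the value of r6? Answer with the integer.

5

#0 andi  r1, r5, 12 ; 0/4/7/3/6/6/11
#1 add  r4, r6, r1 ; 0/4/7/3/15/6/11
#2 bne  r3, r0, L4 ; 0/4/7/3/15/6/11 ; →target
#3 xor  r6, r5, r3 ; 0/4/7/3/15/6/5
#4 slti  r4, r3, 2 ; 0/4/7/3/0/6/5
#5 nor  r2, r5, r2 ; 0/4/65528/3/0/6/5
#6 sub  r2, r1, r5 ; 0/4/65534/3/0/6/5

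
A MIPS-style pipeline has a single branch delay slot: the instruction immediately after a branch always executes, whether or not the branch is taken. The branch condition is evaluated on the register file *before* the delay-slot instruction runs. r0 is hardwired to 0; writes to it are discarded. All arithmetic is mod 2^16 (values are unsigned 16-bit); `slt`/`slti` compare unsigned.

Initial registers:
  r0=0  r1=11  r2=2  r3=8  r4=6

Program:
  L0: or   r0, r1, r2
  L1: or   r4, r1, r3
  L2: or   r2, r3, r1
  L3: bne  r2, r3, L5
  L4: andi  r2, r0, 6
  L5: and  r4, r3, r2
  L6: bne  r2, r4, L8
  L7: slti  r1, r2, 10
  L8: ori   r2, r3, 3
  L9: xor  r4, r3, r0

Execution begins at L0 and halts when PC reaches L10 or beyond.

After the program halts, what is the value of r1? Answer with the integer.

PC=0  or   r0, r1, r2        | r0=0 r1=11 r2=2 r3=8 r4=6
PC=1  or   r4, r1, r3        | r0=0 r1=11 r2=2 r3=8 r4=11
PC=2  or   r2, r3, r1        | r0=0 r1=11 r2=11 r3=8 r4=11
PC=3  bne  r2, r3, L5        | r0=0 r1=11 r2=11 r3=8 r4=11  [TAKEN]
PC=4  andi  r2, r0, 6        | r0=0 r1=11 r2=0 r3=8 r4=11
PC=5  and  r4, r3, r2        | r0=0 r1=11 r2=0 r3=8 r4=0
PC=6  bne  r2, r4, L8        | r0=0 r1=11 r2=0 r3=8 r4=0  [not taken]
PC=7  slti  r1, r2, 10       | r0=0 r1=1 r2=0 r3=8 r4=0
PC=8  ori   r2, r3, 3        | r0=0 r1=1 r2=11 r3=8 r4=0
PC=9  xor  r4, r3, r0        | r0=0 r1=1 r2=11 r3=8 r4=8

1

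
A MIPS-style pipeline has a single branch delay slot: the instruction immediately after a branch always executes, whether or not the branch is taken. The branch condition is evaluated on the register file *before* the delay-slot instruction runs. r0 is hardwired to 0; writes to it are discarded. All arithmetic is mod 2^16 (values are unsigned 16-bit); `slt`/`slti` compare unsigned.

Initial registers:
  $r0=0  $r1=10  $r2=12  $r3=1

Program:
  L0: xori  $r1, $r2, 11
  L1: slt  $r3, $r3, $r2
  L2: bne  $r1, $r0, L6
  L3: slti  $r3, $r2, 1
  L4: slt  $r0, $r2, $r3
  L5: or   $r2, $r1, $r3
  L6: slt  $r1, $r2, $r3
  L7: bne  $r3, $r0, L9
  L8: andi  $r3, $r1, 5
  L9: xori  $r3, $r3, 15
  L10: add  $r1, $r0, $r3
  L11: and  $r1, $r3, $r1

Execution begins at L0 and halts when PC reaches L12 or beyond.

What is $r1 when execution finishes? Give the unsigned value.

15

PC=0  xori  $r1, $r2, 11     | $r0=0 $r1=7 $r2=12 $r3=1
PC=1  slt  $r3, $r3, $r2     | $r0=0 $r1=7 $r2=12 $r3=1
PC=2  bne  $r1, $r0, L6      | $r0=0 $r1=7 $r2=12 $r3=1  [TAKEN]
PC=3  slti  $r3, $r2, 1      | $r0=0 $r1=7 $r2=12 $r3=0
PC=6  slt  $r1, $r2, $r3     | $r0=0 $r1=0 $r2=12 $r3=0
PC=7  bne  $r3, $r0, L9      | $r0=0 $r1=0 $r2=12 $r3=0  [not taken]
PC=8  andi  $r3, $r1, 5      | $r0=0 $r1=0 $r2=12 $r3=0
PC=9  xori  $r3, $r3, 15     | $r0=0 $r1=0 $r2=12 $r3=15
PC=10 add  $r1, $r0, $r3     | $r0=0 $r1=15 $r2=12 $r3=15
PC=11 and  $r1, $r3, $r1     | $r0=0 $r1=15 $r2=12 $r3=15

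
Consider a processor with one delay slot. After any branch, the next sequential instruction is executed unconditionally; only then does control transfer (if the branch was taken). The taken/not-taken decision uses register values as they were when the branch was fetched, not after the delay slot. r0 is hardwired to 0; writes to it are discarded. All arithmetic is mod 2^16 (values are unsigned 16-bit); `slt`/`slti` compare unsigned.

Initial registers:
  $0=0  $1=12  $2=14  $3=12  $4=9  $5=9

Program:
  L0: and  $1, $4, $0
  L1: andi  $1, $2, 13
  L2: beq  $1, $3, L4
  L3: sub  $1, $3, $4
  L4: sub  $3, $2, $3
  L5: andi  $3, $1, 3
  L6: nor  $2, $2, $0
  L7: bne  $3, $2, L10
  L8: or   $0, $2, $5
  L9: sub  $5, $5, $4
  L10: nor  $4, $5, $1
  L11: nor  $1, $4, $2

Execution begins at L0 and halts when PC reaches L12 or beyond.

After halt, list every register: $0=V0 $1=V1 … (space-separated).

PC=0  and  $1, $4, $0        | $0=0 $1=0 $2=14 $3=12 $4=9 $5=9
PC=1  andi  $1, $2, 13       | $0=0 $1=12 $2=14 $3=12 $4=9 $5=9
PC=2  beq  $1, $3, L4        | $0=0 $1=12 $2=14 $3=12 $4=9 $5=9  [TAKEN]
PC=3  sub  $1, $3, $4        | $0=0 $1=3 $2=14 $3=12 $4=9 $5=9
PC=4  sub  $3, $2, $3        | $0=0 $1=3 $2=14 $3=2 $4=9 $5=9
PC=5  andi  $3, $1, 3        | $0=0 $1=3 $2=14 $3=3 $4=9 $5=9
PC=6  nor  $2, $2, $0        | $0=0 $1=3 $2=65521 $3=3 $4=9 $5=9
PC=7  bne  $3, $2, L10       | $0=0 $1=3 $2=65521 $3=3 $4=9 $5=9  [TAKEN]
PC=8  or   $0, $2, $5        | $0=0 $1=3 $2=65521 $3=3 $4=9 $5=9
PC=10 nor  $4, $5, $1        | $0=0 $1=3 $2=65521 $3=3 $4=65524 $5=9
PC=11 nor  $1, $4, $2        | $0=0 $1=10 $2=65521 $3=3 $4=65524 $5=9

$0=0 $1=10 $2=65521 $3=3 $4=65524 $5=9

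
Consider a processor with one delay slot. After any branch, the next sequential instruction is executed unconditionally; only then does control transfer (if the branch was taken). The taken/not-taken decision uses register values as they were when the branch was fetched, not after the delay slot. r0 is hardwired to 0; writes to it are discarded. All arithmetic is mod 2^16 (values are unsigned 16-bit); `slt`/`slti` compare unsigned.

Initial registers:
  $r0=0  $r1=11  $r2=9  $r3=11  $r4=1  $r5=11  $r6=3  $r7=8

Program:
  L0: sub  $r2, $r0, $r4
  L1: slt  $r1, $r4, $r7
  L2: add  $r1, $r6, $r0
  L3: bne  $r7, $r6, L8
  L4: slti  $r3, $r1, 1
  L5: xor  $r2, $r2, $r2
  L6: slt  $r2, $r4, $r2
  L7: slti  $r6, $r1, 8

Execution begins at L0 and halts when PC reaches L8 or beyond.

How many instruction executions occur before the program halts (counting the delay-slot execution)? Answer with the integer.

5

[0] sub  $r2, $r0, $r4  →  {$r0:0, $r1:11, $r2:65535, $r3:11, $r4:1, $r5:11, $r6:3, $r7:8}
[1] slt  $r1, $r4, $r7  →  {$r0:0, $r1:1, $r2:65535, $r3:11, $r4:1, $r5:11, $r6:3, $r7:8}
[2] add  $r1, $r6, $r0  →  {$r0:0, $r1:3, $r2:65535, $r3:11, $r4:1, $r5:11, $r6:3, $r7:8}
[3] bne  $r7, $r6, L8  →  {$r0:0, $r1:3, $r2:65535, $r3:11, $r4:1, $r5:11, $r6:3, $r7:8}  ⟨branch taken⟩
[4] slti  $r3, $r1, 1  →  {$r0:0, $r1:3, $r2:65535, $r3:0, $r4:1, $r5:11, $r6:3, $r7:8}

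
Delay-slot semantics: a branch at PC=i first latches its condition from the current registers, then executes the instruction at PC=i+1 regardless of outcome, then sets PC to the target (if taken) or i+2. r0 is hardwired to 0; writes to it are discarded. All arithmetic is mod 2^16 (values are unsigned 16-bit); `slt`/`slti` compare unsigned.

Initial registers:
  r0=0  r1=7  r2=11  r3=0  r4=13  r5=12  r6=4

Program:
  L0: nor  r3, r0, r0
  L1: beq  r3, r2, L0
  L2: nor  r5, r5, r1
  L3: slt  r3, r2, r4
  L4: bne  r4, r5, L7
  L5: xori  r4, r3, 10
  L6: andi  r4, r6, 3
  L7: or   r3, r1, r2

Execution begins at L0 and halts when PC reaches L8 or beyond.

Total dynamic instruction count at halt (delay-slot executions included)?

[0] nor  r3, r0, r0  →  {r0:0, r1:7, r2:11, r3:65535, r4:13, r5:12, r6:4}
[1] beq  r3, r2, L0  →  {r0:0, r1:7, r2:11, r3:65535, r4:13, r5:12, r6:4}  ⟨branch fallthrough⟩
[2] nor  r5, r5, r1  →  {r0:0, r1:7, r2:11, r3:65535, r4:13, r5:65520, r6:4}
[3] slt  r3, r2, r4  →  {r0:0, r1:7, r2:11, r3:1, r4:13, r5:65520, r6:4}
[4] bne  r4, r5, L7  →  {r0:0, r1:7, r2:11, r3:1, r4:13, r5:65520, r6:4}  ⟨branch taken⟩
[5] xori  r4, r3, 10  →  {r0:0, r1:7, r2:11, r3:1, r4:11, r5:65520, r6:4}
[7] or   r3, r1, r2  →  {r0:0, r1:7, r2:11, r3:15, r4:11, r5:65520, r6:4}

7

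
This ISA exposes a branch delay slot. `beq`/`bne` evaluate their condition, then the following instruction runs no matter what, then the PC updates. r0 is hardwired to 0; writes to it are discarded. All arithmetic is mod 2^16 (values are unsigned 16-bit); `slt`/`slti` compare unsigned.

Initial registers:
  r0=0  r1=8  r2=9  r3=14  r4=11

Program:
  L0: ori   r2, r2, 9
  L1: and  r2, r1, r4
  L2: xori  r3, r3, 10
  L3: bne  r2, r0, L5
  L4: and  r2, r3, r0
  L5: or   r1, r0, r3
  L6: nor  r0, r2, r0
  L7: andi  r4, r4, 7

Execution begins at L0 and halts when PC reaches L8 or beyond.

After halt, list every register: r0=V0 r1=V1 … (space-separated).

r0=0 r1=4 r2=0 r3=4 r4=3

PC=0  ori   r2, r2, 9        | r0=0 r1=8 r2=9 r3=14 r4=11
PC=1  and  r2, r1, r4        | r0=0 r1=8 r2=8 r3=14 r4=11
PC=2  xori  r3, r3, 10       | r0=0 r1=8 r2=8 r3=4 r4=11
PC=3  bne  r2, r0, L5        | r0=0 r1=8 r2=8 r3=4 r4=11  [TAKEN]
PC=4  and  r2, r3, r0        | r0=0 r1=8 r2=0 r3=4 r4=11
PC=5  or   r1, r0, r3        | r0=0 r1=4 r2=0 r3=4 r4=11
PC=6  nor  r0, r2, r0        | r0=0 r1=4 r2=0 r3=4 r4=11
PC=7  andi  r4, r4, 7        | r0=0 r1=4 r2=0 r3=4 r4=3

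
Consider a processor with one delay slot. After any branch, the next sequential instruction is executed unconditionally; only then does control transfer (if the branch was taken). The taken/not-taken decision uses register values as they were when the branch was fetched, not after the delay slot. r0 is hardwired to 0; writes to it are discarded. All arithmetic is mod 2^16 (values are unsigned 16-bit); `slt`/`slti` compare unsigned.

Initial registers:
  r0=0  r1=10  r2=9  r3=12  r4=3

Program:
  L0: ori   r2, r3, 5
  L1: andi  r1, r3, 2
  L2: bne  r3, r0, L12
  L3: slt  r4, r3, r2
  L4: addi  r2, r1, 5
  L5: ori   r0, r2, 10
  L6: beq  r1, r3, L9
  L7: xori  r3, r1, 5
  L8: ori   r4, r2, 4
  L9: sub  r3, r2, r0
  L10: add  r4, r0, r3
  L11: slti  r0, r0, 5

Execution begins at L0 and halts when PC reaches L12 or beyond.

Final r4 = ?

1

#0 ori   r2, r3, 5 ; 0/10/13/12/3
#1 andi  r1, r3, 2 ; 0/0/13/12/3
#2 bne  r3, r0, L12 ; 0/0/13/12/3 ; →target
#3 slt  r4, r3, r2 ; 0/0/13/12/1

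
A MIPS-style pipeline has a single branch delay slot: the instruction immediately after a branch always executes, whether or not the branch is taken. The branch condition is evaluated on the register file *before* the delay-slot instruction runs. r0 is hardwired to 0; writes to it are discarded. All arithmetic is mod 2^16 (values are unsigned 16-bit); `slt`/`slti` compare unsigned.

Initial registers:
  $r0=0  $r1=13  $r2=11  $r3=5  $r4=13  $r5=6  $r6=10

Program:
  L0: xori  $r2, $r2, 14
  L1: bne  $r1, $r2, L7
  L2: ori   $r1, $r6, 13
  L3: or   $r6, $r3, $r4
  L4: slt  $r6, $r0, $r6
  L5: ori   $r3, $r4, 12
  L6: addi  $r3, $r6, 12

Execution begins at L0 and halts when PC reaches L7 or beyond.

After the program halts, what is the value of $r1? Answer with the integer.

15

  step pc=0: xori  $r2, $r2, 14  regs=(0,13,5,5,13,6,10)
  step pc=1: bne  $r1, $r2, L7  cond=T  regs=(0,13,5,5,13,6,10)
  step pc=2: ori   $r1, $r6, 13  regs=(0,15,5,5,13,6,10)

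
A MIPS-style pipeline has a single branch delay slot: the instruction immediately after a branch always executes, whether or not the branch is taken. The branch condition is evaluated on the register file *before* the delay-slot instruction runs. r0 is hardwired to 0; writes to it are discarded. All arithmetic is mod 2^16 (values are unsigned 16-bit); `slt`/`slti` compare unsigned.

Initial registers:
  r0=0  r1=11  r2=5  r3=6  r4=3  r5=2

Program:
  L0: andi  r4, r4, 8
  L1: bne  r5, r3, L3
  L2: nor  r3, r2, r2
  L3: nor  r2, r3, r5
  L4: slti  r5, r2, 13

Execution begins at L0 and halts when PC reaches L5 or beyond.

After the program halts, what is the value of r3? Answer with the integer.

65530

[0] andi  r4, r4, 8  →  {r0:0, r1:11, r2:5, r3:6, r4:0, r5:2}
[1] bne  r5, r3, L3  →  {r0:0, r1:11, r2:5, r3:6, r4:0, r5:2}  ⟨branch taken⟩
[2] nor  r3, r2, r2  →  {r0:0, r1:11, r2:5, r3:65530, r4:0, r5:2}
[3] nor  r2, r3, r5  →  {r0:0, r1:11, r2:5, r3:65530, r4:0, r5:2}
[4] slti  r5, r2, 13  →  {r0:0, r1:11, r2:5, r3:65530, r4:0, r5:1}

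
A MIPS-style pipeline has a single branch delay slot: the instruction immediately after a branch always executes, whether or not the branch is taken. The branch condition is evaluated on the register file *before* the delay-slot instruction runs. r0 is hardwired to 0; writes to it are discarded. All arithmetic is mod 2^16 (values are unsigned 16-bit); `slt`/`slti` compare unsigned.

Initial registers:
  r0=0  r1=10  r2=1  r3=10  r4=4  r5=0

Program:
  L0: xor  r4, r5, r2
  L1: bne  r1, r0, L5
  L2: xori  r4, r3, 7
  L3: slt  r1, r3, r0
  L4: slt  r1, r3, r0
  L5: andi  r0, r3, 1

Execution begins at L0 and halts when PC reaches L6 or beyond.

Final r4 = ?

13

PC=0  xor  r4, r5, r2        | r0=0 r1=10 r2=1 r3=10 r4=1 r5=0
PC=1  bne  r1, r0, L5        | r0=0 r1=10 r2=1 r3=10 r4=1 r5=0  [TAKEN]
PC=2  xori  r4, r3, 7        | r0=0 r1=10 r2=1 r3=10 r4=13 r5=0
PC=5  andi  r0, r3, 1        | r0=0 r1=10 r2=1 r3=10 r4=13 r5=0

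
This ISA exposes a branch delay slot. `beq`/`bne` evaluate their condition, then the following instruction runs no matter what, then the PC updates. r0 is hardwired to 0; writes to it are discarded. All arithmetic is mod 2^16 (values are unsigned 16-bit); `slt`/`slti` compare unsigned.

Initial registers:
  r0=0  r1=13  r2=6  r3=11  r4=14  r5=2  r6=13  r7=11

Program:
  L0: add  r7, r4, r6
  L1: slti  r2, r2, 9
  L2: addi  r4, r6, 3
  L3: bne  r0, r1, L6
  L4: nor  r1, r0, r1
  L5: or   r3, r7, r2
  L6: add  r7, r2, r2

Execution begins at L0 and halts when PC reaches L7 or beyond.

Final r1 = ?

[0] add  r7, r4, r6  →  {r0:0, r1:13, r2:6, r3:11, r4:14, r5:2, r6:13, r7:27}
[1] slti  r2, r2, 9  →  {r0:0, r1:13, r2:1, r3:11, r4:14, r5:2, r6:13, r7:27}
[2] addi  r4, r6, 3  →  {r0:0, r1:13, r2:1, r3:11, r4:16, r5:2, r6:13, r7:27}
[3] bne  r0, r1, L6  →  {r0:0, r1:13, r2:1, r3:11, r4:16, r5:2, r6:13, r7:27}  ⟨branch taken⟩
[4] nor  r1, r0, r1  →  {r0:0, r1:65522, r2:1, r3:11, r4:16, r5:2, r6:13, r7:27}
[6] add  r7, r2, r2  →  {r0:0, r1:65522, r2:1, r3:11, r4:16, r5:2, r6:13, r7:2}

65522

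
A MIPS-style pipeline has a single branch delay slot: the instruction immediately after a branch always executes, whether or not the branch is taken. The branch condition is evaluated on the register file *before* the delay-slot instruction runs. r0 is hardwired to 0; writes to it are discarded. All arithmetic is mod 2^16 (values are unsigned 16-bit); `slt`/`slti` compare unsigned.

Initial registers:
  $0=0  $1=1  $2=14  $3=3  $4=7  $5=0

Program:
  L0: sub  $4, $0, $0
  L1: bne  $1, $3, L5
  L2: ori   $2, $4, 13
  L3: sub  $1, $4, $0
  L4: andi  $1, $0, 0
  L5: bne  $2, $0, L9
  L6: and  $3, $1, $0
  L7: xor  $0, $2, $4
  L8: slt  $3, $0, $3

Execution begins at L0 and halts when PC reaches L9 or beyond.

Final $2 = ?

PC=0  sub  $4, $0, $0        | $0=0 $1=1 $2=14 $3=3 $4=0 $5=0
PC=1  bne  $1, $3, L5        | $0=0 $1=1 $2=14 $3=3 $4=0 $5=0  [TAKEN]
PC=2  ori   $2, $4, 13       | $0=0 $1=1 $2=13 $3=3 $4=0 $5=0
PC=5  bne  $2, $0, L9        | $0=0 $1=1 $2=13 $3=3 $4=0 $5=0  [TAKEN]
PC=6  and  $3, $1, $0        | $0=0 $1=1 $2=13 $3=0 $4=0 $5=0

13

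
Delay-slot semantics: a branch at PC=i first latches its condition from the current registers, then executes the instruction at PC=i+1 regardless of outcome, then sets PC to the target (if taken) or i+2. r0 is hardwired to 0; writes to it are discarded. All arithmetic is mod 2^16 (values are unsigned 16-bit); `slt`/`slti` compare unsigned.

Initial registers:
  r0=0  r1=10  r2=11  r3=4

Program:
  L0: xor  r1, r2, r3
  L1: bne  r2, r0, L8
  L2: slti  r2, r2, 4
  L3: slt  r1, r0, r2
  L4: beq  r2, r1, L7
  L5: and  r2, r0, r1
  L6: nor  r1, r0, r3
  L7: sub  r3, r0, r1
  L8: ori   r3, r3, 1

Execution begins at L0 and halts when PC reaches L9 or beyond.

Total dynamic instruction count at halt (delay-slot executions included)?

[0] xor  r1, r2, r3  →  {r0:0, r1:15, r2:11, r3:4}
[1] bne  r2, r0, L8  →  {r0:0, r1:15, r2:11, r3:4}  ⟨branch taken⟩
[2] slti  r2, r2, 4  →  {r0:0, r1:15, r2:0, r3:4}
[8] ori   r3, r3, 1  →  {r0:0, r1:15, r2:0, r3:5}

4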